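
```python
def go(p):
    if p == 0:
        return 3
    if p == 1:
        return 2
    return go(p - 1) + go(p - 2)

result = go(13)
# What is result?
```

Build up from base cases: go(0)=3, go(1)=2, go(2)=5, go(3)=7, go(4)=12, go(5)=19, go(6)=31, ..., go(13)=898

Answer: 898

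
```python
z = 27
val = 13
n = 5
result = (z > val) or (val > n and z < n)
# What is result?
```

Trace:
`z = 27` → z = 27
`val = 13` → val = 13
`n = 5` → n = 5
`result = (z > val) or (val > n and z < n)` → result = True
So result = True

Answer: True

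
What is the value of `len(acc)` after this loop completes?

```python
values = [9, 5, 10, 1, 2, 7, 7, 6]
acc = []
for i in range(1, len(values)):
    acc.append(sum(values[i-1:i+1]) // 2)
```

Number of 2-element averages
`acc` takes the values: [] → [7] → [7, 7] → [7, 7, 5] → [7, 7, 5, 1] → [7, 7, 5, 1, 4] → [7, 7, 5, 1, 4, 7] → [7, 7, 5, 1, 4, 7, 6]
So `len(acc)` = 7

Answer: 7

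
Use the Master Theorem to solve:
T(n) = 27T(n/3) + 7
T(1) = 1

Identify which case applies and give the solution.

a=27, b=3, f(n)=7. log_3(27) = 3. Since c=0 < 3, Case 1 applies: T(n) = Θ(n^log_b(a)) = O(n^3).

Answer: O(n^3) - Case 1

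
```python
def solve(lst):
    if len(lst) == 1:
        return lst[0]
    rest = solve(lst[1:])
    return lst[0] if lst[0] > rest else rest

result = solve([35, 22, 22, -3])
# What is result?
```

Recursive max over [35, 22, 22, -3] = 35

Answer: 35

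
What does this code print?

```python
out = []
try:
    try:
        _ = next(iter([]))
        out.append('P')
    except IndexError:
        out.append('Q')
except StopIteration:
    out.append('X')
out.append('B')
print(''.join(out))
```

Execution trace: 'X' (outer except StopIteration) → 'B' (after the try/except). Output: XB

Answer: XB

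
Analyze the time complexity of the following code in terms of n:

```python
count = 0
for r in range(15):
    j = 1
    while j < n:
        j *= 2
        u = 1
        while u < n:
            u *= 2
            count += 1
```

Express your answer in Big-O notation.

Each loop level contributes: 1 × log n × log n. Multiplying the contributions gives O(log² n).

Answer: O(log² n)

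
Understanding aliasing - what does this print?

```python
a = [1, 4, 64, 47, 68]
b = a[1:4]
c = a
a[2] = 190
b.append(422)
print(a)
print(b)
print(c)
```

Key concept: slice vs alias.
Step by step:
`a = [1, 4, 64, 47, 68]` → a = [1, 4, 64, 47, 68]
`b = a[1:4]` → b = [4, 64, 47]
`c = a` → c = [1, 4, 64, 47, 68] (same object as a)
`a[2] = 190` → a = [1, 4, 190, 47, 68] (same object as c); c = [1, 4, 190, 47, 68] (same object as a)
`b.append(422)` → b = [4, 64, 47, 422]
`print(a)` → prints [1, 4, 190, 47, 68]
`print(b)` → prints [4, 64, 47, 422]
`print(c)` → prints [1, 4, 190, 47, 68]

Answer:
[1, 4, 190, 47, 68]
[4, 64, 47, 422]
[1, 4, 190, 47, 68]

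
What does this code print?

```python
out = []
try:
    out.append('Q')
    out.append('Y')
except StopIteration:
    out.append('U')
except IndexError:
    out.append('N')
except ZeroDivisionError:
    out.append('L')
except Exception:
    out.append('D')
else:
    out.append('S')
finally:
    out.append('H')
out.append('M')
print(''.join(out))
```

Execution trace: 'Q' (try body) → 'Y' (try body, no exception) → 'S' (else) → 'H' (finally) → 'M' (after the try/except). Output: QYSHM

Answer: QYSHM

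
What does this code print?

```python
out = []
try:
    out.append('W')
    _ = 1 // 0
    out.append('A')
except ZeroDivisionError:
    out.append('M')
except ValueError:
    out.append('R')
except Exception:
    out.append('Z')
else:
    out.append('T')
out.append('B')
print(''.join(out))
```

Execution trace: 'W' (try body) → 'M' (except ZeroDivisionError) → 'B' (after the try/except). Output: WMB

Answer: WMB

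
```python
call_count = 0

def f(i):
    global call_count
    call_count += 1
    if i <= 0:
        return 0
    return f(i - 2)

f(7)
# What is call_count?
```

Linear recursion stepping by 2: 5 calls from i=7 down to ≤0.

Answer: 5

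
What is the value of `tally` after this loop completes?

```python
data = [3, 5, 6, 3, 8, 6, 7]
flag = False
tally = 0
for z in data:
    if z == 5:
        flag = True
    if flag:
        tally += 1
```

Count elements after first 5 in [3, 5, 6, 3, 8, 6, 7]
`tally` takes the values: 0 → 1 → 2 → 3 → 4 → 5 → 6

Answer: 6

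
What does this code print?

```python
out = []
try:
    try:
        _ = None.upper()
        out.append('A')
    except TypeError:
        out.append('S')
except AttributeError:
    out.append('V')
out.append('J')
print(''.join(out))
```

Execution trace: 'V' (outer except AttributeError) → 'J' (after the try/except). Output: VJ

Answer: VJ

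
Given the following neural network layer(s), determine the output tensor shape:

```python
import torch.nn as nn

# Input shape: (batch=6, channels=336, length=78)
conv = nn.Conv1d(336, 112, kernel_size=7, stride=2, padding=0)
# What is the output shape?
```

Input: (6, 336, 78) -> Output: (6, 112, 36)

Answer: (6, 112, 36)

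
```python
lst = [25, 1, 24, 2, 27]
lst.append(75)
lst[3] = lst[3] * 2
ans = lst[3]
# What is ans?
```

Trace:
`lst = [25, 1, 24, 2, 27]` → lst = [25, 1, 24, 2, 27]
`lst.append(75)` → lst = [25, 1, 24, 2, 27, 75]
`lst[3] = lst[3] * 2` → lst = [25, 1, 24, 4, 27, 75]
`ans = lst[3]` → ans = 4
So ans = 4

Answer: 4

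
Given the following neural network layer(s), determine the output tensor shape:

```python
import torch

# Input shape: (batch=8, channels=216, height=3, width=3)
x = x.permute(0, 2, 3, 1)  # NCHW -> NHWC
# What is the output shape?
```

Input: (8, 216, 3, 3) -> Output: (8, 3, 3, 216)

Answer: (8, 3, 3, 216)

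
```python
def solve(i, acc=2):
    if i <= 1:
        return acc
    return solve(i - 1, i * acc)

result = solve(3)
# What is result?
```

Accumulator trace (n, acc): (3, 2) -> (2, 6) -> (1, 12) -> return 12

Answer: 12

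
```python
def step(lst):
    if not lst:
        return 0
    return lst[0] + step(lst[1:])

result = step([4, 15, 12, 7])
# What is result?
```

4 + 15 + 12 + 7 + 0 = 38

Answer: 38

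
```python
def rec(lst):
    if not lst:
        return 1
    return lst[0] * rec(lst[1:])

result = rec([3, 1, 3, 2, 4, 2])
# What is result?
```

Product over [3, 1, 3, 2, 4, 2] = 3 * 1 * 3 * 2 * 4 * 2 = 144

Answer: 144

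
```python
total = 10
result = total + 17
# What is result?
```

Trace:
`total = 10` → total = 10
`result = total + 17` → result = 27
So result = 27

Answer: 27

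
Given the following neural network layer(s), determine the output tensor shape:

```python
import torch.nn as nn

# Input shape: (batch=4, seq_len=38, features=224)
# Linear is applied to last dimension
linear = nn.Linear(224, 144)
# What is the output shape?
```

Input: (4, 38, 224) -> Output: (4, 38, 144)

Answer: (4, 38, 144)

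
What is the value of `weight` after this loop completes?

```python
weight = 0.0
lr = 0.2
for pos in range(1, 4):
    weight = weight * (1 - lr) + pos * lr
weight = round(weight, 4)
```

Moving average with lr=0.2
`weight` takes the values: 0.0 → 0.2 → 0.56 → 1.048

Answer: 1.048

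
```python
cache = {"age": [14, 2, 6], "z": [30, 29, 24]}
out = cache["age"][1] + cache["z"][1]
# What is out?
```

Trace:
`cache = {"age": [14, 2, 6], "z": [30, 29, 24]}` → cache = {'age': [14, 2, 6], 'z': [30, 29, 24]}
`out = cache["age"][1] + cache["z"][1]` → out = 31
So out = 31

Answer: 31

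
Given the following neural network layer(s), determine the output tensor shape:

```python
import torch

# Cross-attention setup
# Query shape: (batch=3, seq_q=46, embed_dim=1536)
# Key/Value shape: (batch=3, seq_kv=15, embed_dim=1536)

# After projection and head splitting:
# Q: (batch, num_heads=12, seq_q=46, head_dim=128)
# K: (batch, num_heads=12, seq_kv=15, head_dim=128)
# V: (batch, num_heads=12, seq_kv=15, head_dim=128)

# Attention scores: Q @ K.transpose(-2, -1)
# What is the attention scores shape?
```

Input: (3, 46, 1536) -> Output: (3, 12, 46, 15)

Answer: (3, 12, 46, 15)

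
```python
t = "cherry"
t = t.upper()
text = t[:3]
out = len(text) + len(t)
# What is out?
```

Trace:
`t = "cherry"` → t = 'cherry'
`t = t.upper()` → t = 'CHERRY'
`text = t[:3]` → text = 'CHE'
`out = len(text) + len(t)` → out = 9
So out = 9

Answer: 9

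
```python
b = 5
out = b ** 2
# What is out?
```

Trace:
`b = 5` → b = 5
`out = b ** 2` → out = 25
So out = 25

Answer: 25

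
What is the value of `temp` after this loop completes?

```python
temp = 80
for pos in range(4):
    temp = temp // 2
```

Halve 4 times: 80 // 2^4 = 5
`temp` takes the values: 80 → 40 → 20 → 10 → 5

Answer: 5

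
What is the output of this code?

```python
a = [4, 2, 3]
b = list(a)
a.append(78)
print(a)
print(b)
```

Key concept: list() constructor creates copy.
Step by step:
`a = [4, 2, 3]` → a = [4, 2, 3]
`b = list(a)` → b = [4, 2, 3]
`a.append(78)` → a = [4, 2, 3, 78]
`print(a)` → prints [4, 2, 3, 78]
`print(b)` → prints [4, 2, 3]

Answer:
[4, 2, 3, 78]
[4, 2, 3]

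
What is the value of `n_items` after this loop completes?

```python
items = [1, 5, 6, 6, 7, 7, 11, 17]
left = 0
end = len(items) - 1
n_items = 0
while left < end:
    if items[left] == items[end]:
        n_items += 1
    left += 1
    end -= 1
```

Count matching pairs from ends
`n_items` takes the values: 0

Answer: 0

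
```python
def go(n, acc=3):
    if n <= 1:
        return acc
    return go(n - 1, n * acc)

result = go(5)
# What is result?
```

Accumulator trace (n, acc): (5, 3) -> (4, 15) -> (3, 60) -> (2, 180) -> (1, 360) -> return 360

Answer: 360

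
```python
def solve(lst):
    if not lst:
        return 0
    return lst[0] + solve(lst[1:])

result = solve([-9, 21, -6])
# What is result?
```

(-9) + 21 + (-6) + 0 = 6

Answer: 6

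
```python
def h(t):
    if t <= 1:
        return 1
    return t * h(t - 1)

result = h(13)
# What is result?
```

h(13) = 13 * 12 * 11 * 10 * 9 * 8 * 7 * 6 * 5 * 4 * 3 * 2 * 1 = 6227020800

Answer: 6227020800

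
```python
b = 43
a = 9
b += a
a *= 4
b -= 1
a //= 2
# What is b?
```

Trace:
`b = 43` → b = 43
`a = 9` → a = 9
`b += a` → b = 52
`a *= 4` → a = 36
`b -= 1` → b = 51
`a //= 2` → a = 18
So b = 51

Answer: 51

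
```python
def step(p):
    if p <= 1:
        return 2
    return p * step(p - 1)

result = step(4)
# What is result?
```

step(4) = 4 * 3 * 2 * 2 = 48

Answer: 48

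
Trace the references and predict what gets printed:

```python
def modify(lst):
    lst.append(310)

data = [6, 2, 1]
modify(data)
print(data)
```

Key concept: function modifies passed list.
Step by step:
`data = [6, 2, 1]` → data = [6, 2, 1]
`modify(data)` → data = [6, 2, 1, 310]
`print(data)` → prints [6, 2, 1, 310]

Answer: [6, 2, 1, 310]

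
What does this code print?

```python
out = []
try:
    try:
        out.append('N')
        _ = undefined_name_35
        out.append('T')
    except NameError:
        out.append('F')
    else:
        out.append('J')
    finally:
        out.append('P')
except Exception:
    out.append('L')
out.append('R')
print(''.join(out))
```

Execution trace: 'N' (inner try body) → 'F' (inner except NameError) → 'P' (inner finally) → 'R' (after the try/except). Output: NFPR

Answer: NFPR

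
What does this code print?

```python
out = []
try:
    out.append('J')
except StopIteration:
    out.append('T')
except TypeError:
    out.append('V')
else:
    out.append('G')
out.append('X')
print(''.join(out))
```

Execution trace: 'J' (try body, no exception) → 'G' (else) → 'X' (after the try/except). Output: JGX

Answer: JGX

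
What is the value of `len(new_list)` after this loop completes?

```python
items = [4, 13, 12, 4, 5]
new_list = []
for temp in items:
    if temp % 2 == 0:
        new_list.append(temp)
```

Count even numbers in [4, 13, 12, 4, 5]
`new_list` takes the values: [] → [4] → [4, 12] → [4, 12, 4]
So `len(new_list)` = 3

Answer: 3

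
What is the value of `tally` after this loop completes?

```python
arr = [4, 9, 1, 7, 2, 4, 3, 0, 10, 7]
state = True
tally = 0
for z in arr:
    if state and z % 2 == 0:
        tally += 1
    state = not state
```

Count even values at even positions
`tally` takes the values: 0 → 1 → 2 → 3

Answer: 3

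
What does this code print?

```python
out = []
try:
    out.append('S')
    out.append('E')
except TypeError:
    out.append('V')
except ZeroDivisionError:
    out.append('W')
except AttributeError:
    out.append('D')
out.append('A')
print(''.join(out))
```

Execution trace: 'S' (try body) → 'E' (try body, no exception) → 'A' (after the try/except). Output: SEA

Answer: SEA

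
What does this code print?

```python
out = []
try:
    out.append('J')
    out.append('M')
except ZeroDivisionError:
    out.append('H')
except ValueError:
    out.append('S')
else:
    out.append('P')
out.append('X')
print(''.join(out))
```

Execution trace: 'J' (try body) → 'M' (try body, no exception) → 'P' (else) → 'X' (after the try/except). Output: JMPX

Answer: JMPX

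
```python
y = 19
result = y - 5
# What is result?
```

Trace:
`y = 19` → y = 19
`result = y - 5` → result = 14
So result = 14

Answer: 14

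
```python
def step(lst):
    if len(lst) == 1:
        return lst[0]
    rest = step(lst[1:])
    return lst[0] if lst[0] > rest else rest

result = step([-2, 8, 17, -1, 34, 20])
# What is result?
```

Recursive max over [-2, 8, 17, -1, 34, 20] = 34

Answer: 34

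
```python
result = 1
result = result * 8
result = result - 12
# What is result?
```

Trace:
`result = 1` → result = 1
`result = result * 8` → result = 8
`result = result - 12` → result = -4
So result = -4

Answer: -4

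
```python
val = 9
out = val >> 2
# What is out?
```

Trace:
`val = 9` → val = 9
`out = val >> 2` → out = 2
So out = 2

Answer: 2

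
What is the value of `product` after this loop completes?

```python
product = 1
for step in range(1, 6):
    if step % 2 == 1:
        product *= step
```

Product of odd numbers 1 to 5
`product` takes the values: 1 → 3 → 15

Answer: 15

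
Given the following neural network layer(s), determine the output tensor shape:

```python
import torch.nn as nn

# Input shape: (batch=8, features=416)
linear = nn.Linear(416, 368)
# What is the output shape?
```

Input: (8, 416) -> Output: (8, 368)

Answer: (8, 368)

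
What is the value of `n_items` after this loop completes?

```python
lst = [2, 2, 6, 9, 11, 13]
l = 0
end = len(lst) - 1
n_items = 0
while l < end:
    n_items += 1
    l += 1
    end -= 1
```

Iterations until pointers meet (list length 6)
`n_items` takes the values: 0 → 1 → 2 → 3

Answer: 3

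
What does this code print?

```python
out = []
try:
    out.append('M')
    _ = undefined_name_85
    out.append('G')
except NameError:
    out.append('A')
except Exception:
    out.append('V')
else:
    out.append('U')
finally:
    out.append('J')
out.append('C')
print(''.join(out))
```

Execution trace: 'M' (try body) → 'A' (except NameError) → 'J' (finally) → 'C' (after the try/except). Output: MAJC

Answer: MAJC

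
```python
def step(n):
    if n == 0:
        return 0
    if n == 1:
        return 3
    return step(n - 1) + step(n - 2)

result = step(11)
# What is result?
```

Build up from base cases: step(0)=0, step(1)=3, step(2)=3, step(3)=6, step(4)=9, step(5)=15, step(6)=24, ..., step(11)=267

Answer: 267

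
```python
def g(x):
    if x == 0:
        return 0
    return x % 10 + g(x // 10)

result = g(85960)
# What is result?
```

Sum of digits of 85960: 0 + 6 + 9 + 5 + 8 = 28

Answer: 28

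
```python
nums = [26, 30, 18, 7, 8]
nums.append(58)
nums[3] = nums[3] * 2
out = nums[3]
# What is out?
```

Trace:
`nums = [26, 30, 18, 7, 8]` → nums = [26, 30, 18, 7, 8]
`nums.append(58)` → nums = [26, 30, 18, 7, 8, 58]
`nums[3] = nums[3] * 2` → nums = [26, 30, 18, 14, 8, 58]
`out = nums[3]` → out = 14
So out = 14

Answer: 14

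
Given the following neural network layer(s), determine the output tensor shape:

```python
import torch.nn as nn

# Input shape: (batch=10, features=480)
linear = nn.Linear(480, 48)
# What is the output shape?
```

Input: (10, 480) -> Output: (10, 48)

Answer: (10, 48)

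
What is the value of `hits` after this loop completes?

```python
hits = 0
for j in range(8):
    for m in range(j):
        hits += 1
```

Triangle number: 0+1+2+...+7
`hits` takes the values: 0 → 1 → 2 → 3 → 4 → 5 → 6 → 7 → 8 → 9 → 10 → 11 → 12 → 13 → 14 → 15 → 16 → 17 → 18 → 19 → 20 → 21 → 22 → 23 → 24 → 25 → 26 → 27 → 28

Answer: 28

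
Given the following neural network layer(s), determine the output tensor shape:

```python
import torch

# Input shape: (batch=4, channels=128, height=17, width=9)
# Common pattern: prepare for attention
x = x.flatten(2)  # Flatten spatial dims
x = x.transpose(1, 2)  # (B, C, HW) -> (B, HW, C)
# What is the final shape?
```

Input: (4, 128, 17, 9) -> after flatten(2): (4, 128, 153) -> Output: (4, 153, 128)

Answer: (4, 153, 128)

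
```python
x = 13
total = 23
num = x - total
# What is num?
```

Trace:
`x = 13` → x = 13
`total = 23` → total = 23
`num = x - total` → num = -10
So num = -10

Answer: -10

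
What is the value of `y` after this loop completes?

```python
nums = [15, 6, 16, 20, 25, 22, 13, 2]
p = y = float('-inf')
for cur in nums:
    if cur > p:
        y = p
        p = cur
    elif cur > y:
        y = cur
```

Second largest (with repeats) in [15, 6, 16, 20, 25, 22, 13, 2]
`y` takes the values: -inf → 6 → 15 → 16 → 20 → 22

Answer: 22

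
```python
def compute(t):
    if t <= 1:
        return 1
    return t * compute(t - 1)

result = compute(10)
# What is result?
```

compute(10) = 10 * 9 * 8 * 7 * 6 * 5 * 4 * 3 * 2 * 1 = 3628800

Answer: 3628800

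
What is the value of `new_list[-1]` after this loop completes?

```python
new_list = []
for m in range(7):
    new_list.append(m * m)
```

Last element of squares 0 to 6
`new_list` takes the values: [] → [0] → [0, 1] → [0, 1, 4] → [0, 1, 4, 9] → [0, 1, 4, 9, 16] → [0, 1, 4, 9, 16, 25] → [0, 1, 4, 9, 16, 25, 36]
So `new_list[-1]` = 36

Answer: 36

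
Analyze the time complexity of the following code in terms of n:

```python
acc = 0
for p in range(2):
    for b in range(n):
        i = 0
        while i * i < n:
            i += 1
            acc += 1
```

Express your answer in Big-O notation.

Each loop level contributes: 1 × n × √n. Multiplying the contributions gives O(n√n).

Answer: O(n√n)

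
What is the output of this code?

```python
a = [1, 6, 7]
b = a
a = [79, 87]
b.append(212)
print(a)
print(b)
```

Key concept: rebinding vs mutation: a is rebound to a new list, b still points at the original.
Step by step:
`a = [1, 6, 7]` → a = [1, 6, 7]
`b = a` → b = [1, 6, 7] (same object as a)
`a = [79, 87]` → a = [79, 87]
`b.append(212)` → b = [1, 6, 7, 212]
`print(a)` → prints [79, 87]
`print(b)` → prints [1, 6, 7, 212]

Answer:
[79, 87]
[1, 6, 7, 212]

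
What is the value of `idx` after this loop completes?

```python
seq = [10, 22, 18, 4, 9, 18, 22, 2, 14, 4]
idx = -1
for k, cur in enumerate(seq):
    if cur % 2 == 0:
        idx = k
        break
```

First even number index in [10, 22, 18, 4, 9, 18, 22, 2, 14, 4]
`idx` takes the values: -1 → 0

Answer: 0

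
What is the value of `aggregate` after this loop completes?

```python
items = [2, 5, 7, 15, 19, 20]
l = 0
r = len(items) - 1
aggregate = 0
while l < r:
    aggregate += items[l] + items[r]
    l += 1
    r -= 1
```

Sum of pairs from ends
`aggregate` takes the values: 0 → 22 → 46 → 68

Answer: 68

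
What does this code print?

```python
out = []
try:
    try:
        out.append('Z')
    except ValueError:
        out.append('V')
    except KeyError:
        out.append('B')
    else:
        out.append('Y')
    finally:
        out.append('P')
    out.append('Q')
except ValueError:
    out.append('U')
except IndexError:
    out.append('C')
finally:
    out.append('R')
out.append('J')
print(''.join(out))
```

Execution trace: 'Z' (inner try body, no exception) → 'Y' (inner else) → 'P' (inner finally) → 'Q' (try body, no exception) → 'R' (finally) → 'J' (after the try/except). Output: ZYPQRJ

Answer: ZYPQRJ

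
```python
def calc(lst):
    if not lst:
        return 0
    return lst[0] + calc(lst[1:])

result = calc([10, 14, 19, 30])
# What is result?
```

10 + 14 + 19 + 30 + 0 = 73

Answer: 73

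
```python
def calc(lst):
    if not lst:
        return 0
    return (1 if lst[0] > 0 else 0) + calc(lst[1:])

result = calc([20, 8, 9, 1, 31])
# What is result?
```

Count of positive elements in [20, 8, 9, 1, 31] = 5

Answer: 5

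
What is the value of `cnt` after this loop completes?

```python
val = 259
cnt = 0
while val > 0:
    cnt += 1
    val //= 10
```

Count digits by repeated division by 10
`cnt` takes the values: 0 → 1 → 2 → 3

Answer: 3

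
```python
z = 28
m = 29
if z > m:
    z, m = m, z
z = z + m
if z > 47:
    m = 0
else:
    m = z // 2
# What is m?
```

Trace:
`z = 28` → z = 28
`m = 29` → m = 29
`if z > m: ...` → z > m is False → no variable changes
`z = z + m` → z = 57
`if z > 47: ...` → z > 47 is True → m = 0
So m = 0

Answer: 0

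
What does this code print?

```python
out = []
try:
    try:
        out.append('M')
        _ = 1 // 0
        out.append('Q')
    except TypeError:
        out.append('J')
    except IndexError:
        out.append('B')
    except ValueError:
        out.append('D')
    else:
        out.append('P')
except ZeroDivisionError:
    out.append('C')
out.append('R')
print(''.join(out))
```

Execution trace: 'M' (inner try body) → 'C' (outer except ZeroDivisionError) → 'R' (after the try/except). Output: MCR

Answer: MCR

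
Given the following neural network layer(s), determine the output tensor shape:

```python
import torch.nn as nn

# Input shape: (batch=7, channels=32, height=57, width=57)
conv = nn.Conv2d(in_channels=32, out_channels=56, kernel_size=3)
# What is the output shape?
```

Input: (7, 32, 57, 57) -> Output: (7, 56, 55, 55)

Answer: (7, 56, 55, 55)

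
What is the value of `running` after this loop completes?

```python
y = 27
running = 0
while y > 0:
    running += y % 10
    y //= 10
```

Sum digits of 27
`running` takes the values: 0 → 7 → 9

Answer: 9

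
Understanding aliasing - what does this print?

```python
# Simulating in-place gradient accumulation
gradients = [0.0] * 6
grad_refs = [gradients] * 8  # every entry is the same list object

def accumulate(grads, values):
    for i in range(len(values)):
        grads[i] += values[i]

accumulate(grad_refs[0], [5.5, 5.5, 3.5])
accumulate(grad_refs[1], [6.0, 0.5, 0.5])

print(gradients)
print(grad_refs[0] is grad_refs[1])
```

Key concept: gradient accumulation aliasing.
Step by step:
`gradients = [0.0] * 6` → gradients = [0.0, 0.0, 0.0, 0.0, 0.0, 0.0]
`grad_refs = [gradients] * 8` → grad_refs = [[0.0, 0.0, 0.0, 0.0, 0.0, 0.0], [0.0, 0.0, 0.0, 0.0, 0.0, 0.0], [0.0, 0.0, 0.0, 0.0, 0.0, 0.0], [0.0, 0.0, 0.0, 0.0, 0.0, 0.0], [0.0, 0.0, 0.0, 0.0, 0.0, 0.0], [0.0, 0.0, 0.0, 0.0, 0.0, 0.0], [0.0, 0.0, 0.0, 0.0, 0.0, 0.0], [0.0, 0.0, 0.0, 0.0, 0.0, 0.0]]
`accumulate(grad_refs[0], [5.5, 5.5, 3.5])` → gradients = [5.5, 5.5, 3.5, 0.0, 0.0, 0.0]; grad_refs = [[5.5, 5.5, 3.5, 0.0, 0.0, 0.0], [5.5, 5.5, 3.5, 0.0, 0.0, 0.0], [5.5, 5.5, 3.5, 0.0, 0.0, 0.0], [5.5, 5.5, 3.5, 0.0, 0.0, 0.0], [5.5, 5.5, 3.5, 0.0, 0.0, 0.0], [5.5, 5.5, 3.5, 0.0, 0.0, 0.0], [5.5, 5.5, 3.5, 0.0, 0.0, 0.0], [5.5, 5.5, 3.5, 0.0, 0.0, 0.0]]
`accumulate(grad_refs[1], [6.0, 0.5, 0.5])` → gradients = [11.5, 6.0, 4.0, 0.0, 0.0, 0.0]; grad_refs = [[11.5, 6.0, 4.0, 0.0, 0.0, 0.0], [11.5, 6.0, 4.0, 0.0, 0.0, 0.0], [11.5, 6.0, 4.0, 0.0, 0.0, 0.0], [11.5, 6.0, 4.0, 0.0, 0.0, 0.0], [11.5, 6.0, 4.0, 0.0, 0.0, 0.0], [11.5, 6.0, 4.0, 0.0, 0.0, 0.0], [11.5, 6.0, 4.0, 0.0, 0.0, 0.0], [11.5, 6.0, 4.0, 0.0, 0.0, 0.0]]
`print(gradients)` → prints [11.5, 6.0, 4.0, 0.0, 0.0, 0.0]
`print(grad_refs[0] is grad_refs[1])` → prints True

Answer:
[11.5, 6.0, 4.0, 0.0, 0.0, 0.0]
True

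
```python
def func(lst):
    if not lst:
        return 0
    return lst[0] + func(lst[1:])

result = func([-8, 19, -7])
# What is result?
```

(-8) + 19 + (-7) + 0 = 4

Answer: 4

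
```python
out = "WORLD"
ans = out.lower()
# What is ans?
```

Trace:
`out = "WORLD"` → out = 'WORLD'
`ans = out.lower()` → ans = 'world'
So ans = 'world'

Answer: 'world'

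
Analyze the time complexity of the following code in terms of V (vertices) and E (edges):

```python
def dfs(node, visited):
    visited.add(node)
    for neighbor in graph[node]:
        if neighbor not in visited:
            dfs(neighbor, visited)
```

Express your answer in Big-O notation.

This is Depth-first search (recursive). Time complexity: O(V + E).

Answer: O(V + E)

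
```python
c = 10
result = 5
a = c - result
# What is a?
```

Trace:
`c = 10` → c = 10
`result = 5` → result = 5
`a = c - result` → a = 5
So a = 5

Answer: 5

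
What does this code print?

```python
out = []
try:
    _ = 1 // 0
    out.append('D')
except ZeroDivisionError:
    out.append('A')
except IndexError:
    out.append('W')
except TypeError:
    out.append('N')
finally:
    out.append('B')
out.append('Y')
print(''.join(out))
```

Execution trace: 'A' (except ZeroDivisionError) → 'B' (finally) → 'Y' (after the try/except). Output: ABY

Answer: ABY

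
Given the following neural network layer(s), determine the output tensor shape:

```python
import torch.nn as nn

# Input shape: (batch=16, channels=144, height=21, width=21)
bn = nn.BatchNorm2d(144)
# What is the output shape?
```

Input: (16, 144, 21, 21) -> Output: (16, 144, 21, 21)

Answer: (16, 144, 21, 21)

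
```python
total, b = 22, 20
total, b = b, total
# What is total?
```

Trace:
`total, b = 22, 20` → total = 22; b = 20
`total, b = b, total` → total = 20; b = 22
So total = 20

Answer: 20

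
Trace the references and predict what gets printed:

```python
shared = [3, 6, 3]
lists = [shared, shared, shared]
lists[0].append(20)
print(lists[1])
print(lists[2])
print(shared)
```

Key concept: list of same reference.
Step by step:
`shared = [3, 6, 3]` → shared = [3, 6, 3]
`lists = [shared, shared, shared]` → lists = [[3, 6, 3], [3, 6, 3], [3, 6, 3]]
`lists[0].append(20)` → shared = [3, 6, 3, 20]; lists = [[3, 6, 3, 20], [3, 6, 3, 20], [3, 6, 3, 20]]
`print(lists[1])` → prints [3, 6, 3, 20]
`print(lists[2])` → prints [3, 6, 3, 20]
`print(shared)` → prints [3, 6, 3, 20]

Answer:
[3, 6, 3, 20]
[3, 6, 3, 20]
[3, 6, 3, 20]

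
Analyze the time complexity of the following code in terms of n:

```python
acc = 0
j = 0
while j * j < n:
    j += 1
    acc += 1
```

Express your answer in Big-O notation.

Each loop level contributes: √n. Multiplying the contributions gives O(√n).

Answer: O(√n)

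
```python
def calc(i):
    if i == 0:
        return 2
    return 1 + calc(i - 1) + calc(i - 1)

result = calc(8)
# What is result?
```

calc(i) = 1 + 2·calc(i-1), calc(0)=2. Closed form: (2+1)·2^8 - 1 = 767.

Answer: 767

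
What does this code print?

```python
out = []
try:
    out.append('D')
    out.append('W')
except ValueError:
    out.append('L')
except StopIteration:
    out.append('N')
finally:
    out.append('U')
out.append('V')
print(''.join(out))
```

Execution trace: 'D' (try body) → 'W' (try body, no exception) → 'U' (finally) → 'V' (after the try/except). Output: DWUV

Answer: DWUV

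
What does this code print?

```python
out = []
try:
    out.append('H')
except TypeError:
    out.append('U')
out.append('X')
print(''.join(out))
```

Execution trace: 'H' (try body, no exception) → 'X' (after the try/except). Output: HX

Answer: HX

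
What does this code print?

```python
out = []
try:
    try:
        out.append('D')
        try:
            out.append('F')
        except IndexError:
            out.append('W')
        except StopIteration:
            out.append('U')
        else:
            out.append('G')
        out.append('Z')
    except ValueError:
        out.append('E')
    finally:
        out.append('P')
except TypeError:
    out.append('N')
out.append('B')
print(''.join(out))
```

Execution trace: 'D' (try body) → 'F' (inner try body, no exception) → 'G' (inner else) → 'Z' (try body, no exception) → 'P' (finally) → 'B' (after the try/except). Output: DFGZPB

Answer: DFGZPB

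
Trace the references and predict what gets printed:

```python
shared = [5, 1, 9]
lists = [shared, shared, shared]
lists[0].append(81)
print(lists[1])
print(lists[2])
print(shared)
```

Key concept: list of same reference.
Step by step:
`shared = [5, 1, 9]` → shared = [5, 1, 9]
`lists = [shared, shared, shared]` → lists = [[5, 1, 9], [5, 1, 9], [5, 1, 9]]
`lists[0].append(81)` → shared = [5, 1, 9, 81]; lists = [[5, 1, 9, 81], [5, 1, 9, 81], [5, 1, 9, 81]]
`print(lists[1])` → prints [5, 1, 9, 81]
`print(lists[2])` → prints [5, 1, 9, 81]
`print(shared)` → prints [5, 1, 9, 81]

Answer:
[5, 1, 9, 81]
[5, 1, 9, 81]
[5, 1, 9, 81]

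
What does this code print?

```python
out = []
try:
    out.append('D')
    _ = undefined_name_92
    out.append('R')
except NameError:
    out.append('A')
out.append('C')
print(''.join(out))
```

Execution trace: 'D' (try body) → 'A' (except NameError) → 'C' (after the try/except). Output: DAC

Answer: DAC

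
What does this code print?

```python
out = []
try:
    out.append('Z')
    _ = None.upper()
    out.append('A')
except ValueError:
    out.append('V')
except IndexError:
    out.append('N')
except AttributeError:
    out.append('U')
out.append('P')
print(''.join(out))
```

Execution trace: 'Z' (try body) → 'U' (except AttributeError) → 'P' (after the try/except). Output: ZUP

Answer: ZUP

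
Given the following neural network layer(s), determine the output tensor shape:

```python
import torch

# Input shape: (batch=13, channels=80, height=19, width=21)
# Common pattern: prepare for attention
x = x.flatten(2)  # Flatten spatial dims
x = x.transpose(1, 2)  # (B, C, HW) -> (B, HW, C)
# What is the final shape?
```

Input: (13, 80, 19, 21) -> after flatten(2): (13, 80, 399) -> Output: (13, 399, 80)

Answer: (13, 399, 80)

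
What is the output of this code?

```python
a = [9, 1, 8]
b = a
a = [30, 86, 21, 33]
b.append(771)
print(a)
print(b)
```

Key concept: rebinding vs mutation: a is rebound to a new list, b still points at the original.
Step by step:
`a = [9, 1, 8]` → a = [9, 1, 8]
`b = a` → b = [9, 1, 8] (same object as a)
`a = [30, 86, 21, 33]` → a = [30, 86, 21, 33]
`b.append(771)` → b = [9, 1, 8, 771]
`print(a)` → prints [30, 86, 21, 33]
`print(b)` → prints [9, 1, 8, 771]

Answer:
[30, 86, 21, 33]
[9, 1, 8, 771]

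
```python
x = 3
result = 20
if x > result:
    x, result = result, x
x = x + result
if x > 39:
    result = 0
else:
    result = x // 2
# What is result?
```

Trace:
`x = 3` → x = 3
`result = 20` → result = 20
`if x > result: ...` → x > result is False → no variable changes
`x = x + result` → x = 23
`if x > 39: ...` → x > 39 is False, take else branch → result = 11
So result = 11

Answer: 11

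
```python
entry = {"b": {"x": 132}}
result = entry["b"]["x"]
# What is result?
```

Trace:
`entry = {"b": {"x": 132}}` → entry = {'b': {'x': 132}}
`result = entry["b"]["x"]` → result = 132
So result = 132

Answer: 132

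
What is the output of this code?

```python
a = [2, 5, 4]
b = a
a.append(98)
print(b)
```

Key concept: basic list aliasing.
Step by step:
`a = [2, 5, 4]` → a = [2, 5, 4]
`b = a` → b = [2, 5, 4] (same object as a)
`a.append(98)` → a = [2, 5, 4, 98] (same object as b); b = [2, 5, 4, 98] (same object as a)
`print(b)` → prints [2, 5, 4, 98]

Answer: [2, 5, 4, 98]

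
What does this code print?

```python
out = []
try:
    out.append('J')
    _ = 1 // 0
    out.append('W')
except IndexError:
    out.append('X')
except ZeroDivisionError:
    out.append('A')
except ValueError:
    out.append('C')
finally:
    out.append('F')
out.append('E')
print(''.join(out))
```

Execution trace: 'J' (try body) → 'A' (except ZeroDivisionError) → 'F' (finally) → 'E' (after the try/except). Output: JAFE

Answer: JAFE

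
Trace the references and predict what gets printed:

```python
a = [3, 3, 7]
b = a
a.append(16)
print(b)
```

Key concept: basic list aliasing.
Step by step:
`a = [3, 3, 7]` → a = [3, 3, 7]
`b = a` → b = [3, 3, 7] (same object as a)
`a.append(16)` → a = [3, 3, 7, 16] (same object as b); b = [3, 3, 7, 16] (same object as a)
`print(b)` → prints [3, 3, 7, 16]

Answer: [3, 3, 7, 16]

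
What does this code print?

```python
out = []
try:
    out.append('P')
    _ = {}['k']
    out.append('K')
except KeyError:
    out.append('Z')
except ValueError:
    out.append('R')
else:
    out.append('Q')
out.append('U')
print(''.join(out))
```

Execution trace: 'P' (try body) → 'Z' (except KeyError) → 'U' (after the try/except). Output: PZU

Answer: PZU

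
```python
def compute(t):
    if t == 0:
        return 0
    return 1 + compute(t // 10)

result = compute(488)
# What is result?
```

Count of digits of 488: 3

Answer: 3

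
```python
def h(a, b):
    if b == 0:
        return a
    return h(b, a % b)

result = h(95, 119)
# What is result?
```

h(95, 119) -> h(119, 95) -> h(95, 24) -> h(24, 23) -> h(23, 1) -> h(1, 0) -> 1

Answer: 1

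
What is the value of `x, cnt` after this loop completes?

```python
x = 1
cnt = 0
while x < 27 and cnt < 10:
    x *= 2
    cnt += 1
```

Double until >= 27 or 10 iterations
`x, cnt` takes the values: (1, 0) → (2, 0) → (2, 1) → (4, 1) → (4, 2) → (8, 2) → (8, 3) → (16, 3) → (16, 4) → (32, 4) → (32, 5)

Answer: 32, 5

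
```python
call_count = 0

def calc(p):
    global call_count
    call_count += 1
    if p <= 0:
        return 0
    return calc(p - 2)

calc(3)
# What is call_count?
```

Linear recursion stepping by 2: 3 calls from p=3 down to ≤0.

Answer: 3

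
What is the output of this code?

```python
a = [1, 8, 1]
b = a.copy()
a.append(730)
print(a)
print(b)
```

Key concept: list.copy() creates independent copy.
Step by step:
`a = [1, 8, 1]` → a = [1, 8, 1]
`b = a.copy()` → b = [1, 8, 1]
`a.append(730)` → a = [1, 8, 1, 730]
`print(a)` → prints [1, 8, 1, 730]
`print(b)` → prints [1, 8, 1]

Answer:
[1, 8, 1, 730]
[1, 8, 1]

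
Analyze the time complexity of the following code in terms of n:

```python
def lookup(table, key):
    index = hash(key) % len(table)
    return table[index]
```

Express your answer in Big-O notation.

This is Hash table lookup (average case). Time complexity: O(1).

Answer: O(1)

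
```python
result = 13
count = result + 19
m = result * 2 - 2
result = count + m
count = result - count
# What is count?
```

Trace:
`result = 13` → result = 13
`count = result + 19` → count = 32
`m = result * 2 - 2` → m = 24
`result = count + m` → result = 56
`count = result - count` → count = 24
So count = 24

Answer: 24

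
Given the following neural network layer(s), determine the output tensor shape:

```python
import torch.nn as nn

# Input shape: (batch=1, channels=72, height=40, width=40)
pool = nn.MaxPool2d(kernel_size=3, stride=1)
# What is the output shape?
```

Input: (1, 72, 40, 40) -> Output: (1, 72, 38, 38)

Answer: (1, 72, 38, 38)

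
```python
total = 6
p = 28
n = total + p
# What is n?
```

Trace:
`total = 6` → total = 6
`p = 28` → p = 28
`n = total + p` → n = 34
So n = 34

Answer: 34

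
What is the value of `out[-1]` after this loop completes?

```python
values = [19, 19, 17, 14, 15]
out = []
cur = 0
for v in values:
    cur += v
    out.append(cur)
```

Cumulative sum ends at 84
`out` takes the values: [] → [19] → [19, 38] → [19, 38, 55] → [19, 38, 55, 69] → [19, 38, 55, 69, 84]
So `out[-1]` = 84

Answer: 84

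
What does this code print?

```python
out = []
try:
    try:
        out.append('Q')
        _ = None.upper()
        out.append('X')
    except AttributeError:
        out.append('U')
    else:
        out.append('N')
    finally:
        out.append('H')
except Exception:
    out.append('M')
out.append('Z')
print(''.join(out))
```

Execution trace: 'Q' (inner try body) → 'U' (inner except AttributeError) → 'H' (inner finally) → 'Z' (after the try/except). Output: QUHZ

Answer: QUHZ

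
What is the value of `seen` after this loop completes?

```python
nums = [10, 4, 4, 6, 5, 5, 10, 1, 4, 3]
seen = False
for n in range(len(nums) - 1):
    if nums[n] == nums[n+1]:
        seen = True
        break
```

Check consecutive duplicates in [10, 4, 4, 6, 5, 5, 10, 1, 4, 3]
`seen` takes the values: False → True

Answer: True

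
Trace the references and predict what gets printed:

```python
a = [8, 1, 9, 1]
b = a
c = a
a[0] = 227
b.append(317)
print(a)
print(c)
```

Key concept: multiple aliases.
Step by step:
`a = [8, 1, 9, 1]` → a = [8, 1, 9, 1]
`b = a` → b = [8, 1, 9, 1] (same object as a)
`c = a` → c = [8, 1, 9, 1] (same object as a, b)
`a[0] = 227` → a = [227, 1, 9, 1] (same object as b, c); b = [227, 1, 9, 1] (same object as a, c); c = [227, 1, 9, 1] (same object as a, b)
`b.append(317)` → a = [227, 1, 9, 1, 317] (same object as b, c); b = [227, 1, 9, 1, 317] (same object as a, c); c = [227, 1, 9, 1, 317] (same object as a, b)
`print(a)` → prints [227, 1, 9, 1, 317]
`print(c)` → prints [227, 1, 9, 1, 317]

Answer:
[227, 1, 9, 1, 317]
[227, 1, 9, 1, 317]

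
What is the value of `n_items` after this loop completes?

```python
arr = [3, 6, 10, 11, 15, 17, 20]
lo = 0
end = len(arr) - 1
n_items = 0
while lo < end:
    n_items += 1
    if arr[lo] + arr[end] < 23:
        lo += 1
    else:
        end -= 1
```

Steps to find pair summing to 23
`n_items` takes the values: 0 → 1 → 2 → 3 → 4 → 5 → 6

Answer: 6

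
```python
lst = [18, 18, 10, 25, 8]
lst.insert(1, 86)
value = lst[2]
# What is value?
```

Trace:
`lst = [18, 18, 10, 25, 8]` → lst = [18, 18, 10, 25, 8]
`lst.insert(1, 86)` → lst = [18, 86, 18, 10, 25, 8]
`value = lst[2]` → value = 18
So value = 18

Answer: 18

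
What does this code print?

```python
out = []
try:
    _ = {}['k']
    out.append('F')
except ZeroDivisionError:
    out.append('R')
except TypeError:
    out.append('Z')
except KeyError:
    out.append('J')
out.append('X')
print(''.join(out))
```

Execution trace: 'J' (except KeyError) → 'X' (after the try/except). Output: JX

Answer: JX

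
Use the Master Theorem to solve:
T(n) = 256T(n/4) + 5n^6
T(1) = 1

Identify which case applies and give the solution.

a=256, b=4, f(n)=5n^6. log_4(256) = 4. Since c=6 > 4 and the regularity condition holds (256(n/4)^6 = (256/4^6)n^6 with 256/4^6 < 1), Case 3 applies: T(n) = Θ(f(n)) = O(n^6).

Answer: O(n^6) - Case 3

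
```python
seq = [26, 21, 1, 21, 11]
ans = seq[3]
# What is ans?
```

Trace:
`seq = [26, 21, 1, 21, 11]` → seq = [26, 21, 1, 21, 11]
`ans = seq[3]` → ans = 21
So ans = 21

Answer: 21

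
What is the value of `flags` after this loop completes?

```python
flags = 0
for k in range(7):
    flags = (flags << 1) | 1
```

Build 7 consecutive 1-bits: 0b1111111
`flags` takes the values: 0 → 1 → 3 → 7 → 15 → 31 → 63 → 127

Answer: 127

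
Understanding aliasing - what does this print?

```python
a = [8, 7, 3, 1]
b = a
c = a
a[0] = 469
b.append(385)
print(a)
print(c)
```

Key concept: multiple aliases.
Step by step:
`a = [8, 7, 3, 1]` → a = [8, 7, 3, 1]
`b = a` → b = [8, 7, 3, 1] (same object as a)
`c = a` → c = [8, 7, 3, 1] (same object as a, b)
`a[0] = 469` → a = [469, 7, 3, 1] (same object as b, c); b = [469, 7, 3, 1] (same object as a, c); c = [469, 7, 3, 1] (same object as a, b)
`b.append(385)` → a = [469, 7, 3, 1, 385] (same object as b, c); b = [469, 7, 3, 1, 385] (same object as a, c); c = [469, 7, 3, 1, 385] (same object as a, b)
`print(a)` → prints [469, 7, 3, 1, 385]
`print(c)` → prints [469, 7, 3, 1, 385]

Answer:
[469, 7, 3, 1, 385]
[469, 7, 3, 1, 385]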